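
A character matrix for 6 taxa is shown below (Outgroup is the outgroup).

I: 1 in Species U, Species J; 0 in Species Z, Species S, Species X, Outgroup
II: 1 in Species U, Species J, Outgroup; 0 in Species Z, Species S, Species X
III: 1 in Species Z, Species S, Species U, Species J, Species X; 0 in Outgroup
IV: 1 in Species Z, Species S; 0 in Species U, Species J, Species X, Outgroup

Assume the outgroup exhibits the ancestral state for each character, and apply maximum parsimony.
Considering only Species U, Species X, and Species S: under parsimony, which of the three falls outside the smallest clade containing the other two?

Character polarity is set by the outgroup: the derived state is whichever differs from the outgroup's state, so for II the derived state is '0', and for the remaining characters it is '1'.
I (derived state '1') is shared by Species J and Species U — a synapomorphy uniting that clade.
II: derived state '0' in Species S, Species X, and Species Z only — synapomorphy for {Species S, Species X, Species Z}.
III (derived state '1') is shared by all ingroup taxa — unites the whole ingroup.
IV (derived state '1') is shared by Species S and Species Z — a synapomorphy uniting that clade.
Most parsimonious ingroup topology: ((Species U,Species J),((Species S,Species Z),Species X)).
Species X and Species S share a more recent common ancestor with each other than either does with Species U, so Species U is the least closely related of the three.

Species U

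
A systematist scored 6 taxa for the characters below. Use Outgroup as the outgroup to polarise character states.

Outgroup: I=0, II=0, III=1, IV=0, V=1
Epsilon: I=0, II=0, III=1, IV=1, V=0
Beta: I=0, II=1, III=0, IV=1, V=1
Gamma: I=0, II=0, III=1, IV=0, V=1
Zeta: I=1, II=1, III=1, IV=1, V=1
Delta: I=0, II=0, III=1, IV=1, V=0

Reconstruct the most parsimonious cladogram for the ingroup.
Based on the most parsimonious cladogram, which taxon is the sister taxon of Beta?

Character polarity is set by the outgroup: the derived state is whichever differs from the outgroup's state, so for III, V the derived state is '0', and for the remaining characters it is '1'.
I: derived state '1' in Zeta only — an autapomorphy, so it tells us nothing about relationships among taxa.
II (derived state '1') is shared by Beta and Zeta — a synapomorphy uniting that clade.
III: derived state '0' in Beta only — an autapomorphy, so it tells us nothing about relationships among taxa.
IV (derived state '1') is shared by Beta, Delta, Epsilon, and Zeta — a synapomorphy uniting that clade.
V (derived state '0') is shared by Delta and Epsilon — a synapomorphy uniting that clade.
Most parsimonious ingroup topology: (((Epsilon,Delta),(Beta,Zeta)),Gamma).
Beta and Zeta form a cherry on this tree, so they are sister taxa.

Zeta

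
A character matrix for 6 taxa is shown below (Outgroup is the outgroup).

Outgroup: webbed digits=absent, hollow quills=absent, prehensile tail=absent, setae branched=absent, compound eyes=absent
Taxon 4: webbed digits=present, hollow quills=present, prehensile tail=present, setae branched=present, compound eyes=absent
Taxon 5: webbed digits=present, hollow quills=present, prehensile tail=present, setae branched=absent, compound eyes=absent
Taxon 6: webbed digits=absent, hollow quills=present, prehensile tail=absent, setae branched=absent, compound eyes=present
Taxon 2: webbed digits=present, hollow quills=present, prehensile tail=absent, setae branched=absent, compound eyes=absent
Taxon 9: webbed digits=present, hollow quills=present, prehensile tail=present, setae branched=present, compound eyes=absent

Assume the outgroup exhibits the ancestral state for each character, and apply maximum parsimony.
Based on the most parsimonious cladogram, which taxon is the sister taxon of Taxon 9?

The outgroup has state 'absent' for every character, so 'present' is the derived state throughout.
webbed digits (derived state 'present') is shared by Taxon 2, Taxon 4, Taxon 5, and Taxon 9 — a synapomorphy uniting that clade.
All ingroup taxa share the derived state 'present' for hollow quills; it defines the ingroup but does not resolve relationships within it.
Only Taxon 4, Taxon 5, and Taxon 9 show the derived state 'present' for prehensile tail, supporting them as a clade.
Only Taxon 4 and Taxon 9 show the derived state 'present' for setae branched, supporting them as a clade.
compound eyes (derived state 'present') is unique to Taxon 6 (autapomorphy; uninformative for grouping).
Most parsimonious ingroup topology: ((((Taxon 4,Taxon 9),Taxon 5),Taxon 2),Taxon 6).
Taxon 9 and Taxon 4 form a cherry on this tree, so they are sister taxa.

Taxon 4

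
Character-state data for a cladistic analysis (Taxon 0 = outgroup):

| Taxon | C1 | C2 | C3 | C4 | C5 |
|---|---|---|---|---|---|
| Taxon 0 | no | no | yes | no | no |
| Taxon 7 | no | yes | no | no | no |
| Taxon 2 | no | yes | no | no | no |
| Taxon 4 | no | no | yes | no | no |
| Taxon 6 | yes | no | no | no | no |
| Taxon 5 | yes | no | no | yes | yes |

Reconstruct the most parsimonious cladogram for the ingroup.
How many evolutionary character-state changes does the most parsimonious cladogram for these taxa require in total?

5

Character polarity is set by the outgroup: the derived state is whichever differs from the outgroup's state, so for C3 the derived state is 'no', and for the remaining characters it is 'yes'.
C1 (derived state 'yes') is shared by Taxon 5 and Taxon 6 — a synapomorphy uniting that clade.
C2 (derived state 'yes') is shared by Taxon 2 and Taxon 7 — a synapomorphy uniting that clade.
C3 (derived state 'no') is shared by Taxon 2, Taxon 5, Taxon 6, and Taxon 7 — a synapomorphy uniting that clade.
C4: derived state 'yes' in Taxon 5 only — an autapomorphy, so it tells us nothing about relationships among taxa.
C5 (derived state 'yes') is unique to Taxon 5 (autapomorphy; uninformative for grouping).
Most parsimonious ingroup topology: (((Taxon 7,Taxon 2),(Taxon 6,Taxon 5)),Taxon 4).
Changes per character on this tree: C1: 1; C2: 1; C3: 1; C4: 1; C5: 1.
Total = 5.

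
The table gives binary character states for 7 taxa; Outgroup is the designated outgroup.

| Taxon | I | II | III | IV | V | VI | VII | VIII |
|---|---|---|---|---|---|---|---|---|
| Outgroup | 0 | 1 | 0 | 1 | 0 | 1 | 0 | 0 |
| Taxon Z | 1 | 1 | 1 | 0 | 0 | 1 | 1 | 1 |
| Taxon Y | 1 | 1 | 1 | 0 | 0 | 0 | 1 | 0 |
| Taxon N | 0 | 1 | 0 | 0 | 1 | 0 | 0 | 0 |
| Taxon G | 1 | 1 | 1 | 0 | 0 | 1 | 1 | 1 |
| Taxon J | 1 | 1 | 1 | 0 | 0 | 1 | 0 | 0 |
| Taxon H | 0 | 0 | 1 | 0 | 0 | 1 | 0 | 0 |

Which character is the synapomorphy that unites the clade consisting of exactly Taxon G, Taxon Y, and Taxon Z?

Character polarity is set by the outgroup: the derived state is whichever differs from the outgroup's state, so for II, IV, VI the derived state is '0', and for the remaining characters it is '1'.
I: derived state '1' in Taxon G, Taxon J, Taxon Y, and Taxon Z only — synapomorphy for {Taxon G, Taxon J, Taxon Y, Taxon Z}.
II: derived state '0' in Taxon H only — an autapomorphy, so it tells us nothing about relationships among taxa.
III (derived state '1') is shared by Taxon G, Taxon H, Taxon J, Taxon Y, and Taxon Z — a synapomorphy uniting that clade.
All ingroup taxa share the derived state '0' for IV; it defines the ingroup but does not resolve relationships within it.
V: derived state '1' in Taxon N only — an autapomorphy, so it tells us nothing about relationships among taxa.
VI (state '0') occurs in Taxon N and Taxon Y but conflicts with the nesting implied by the other characters — most parsimoniously interpreted as homoplasy.
VII: derived state '1' in Taxon G, Taxon Y, and Taxon Z only — synapomorphy for {Taxon G, Taxon Y, Taxon Z}.
VIII: derived state '1' in Taxon G and Taxon Z only — synapomorphy for {Taxon G, Taxon Z}.
Most parsimonious ingroup topology: (((((Taxon Z,Taxon G),Taxon Y),Taxon J),Taxon H),Taxon N).
The clade {Taxon G, Taxon Y, Taxon Z} is supported by VII: its derived state '1' occurs in exactly those taxa and in no other taxon (including the outgroup).

VII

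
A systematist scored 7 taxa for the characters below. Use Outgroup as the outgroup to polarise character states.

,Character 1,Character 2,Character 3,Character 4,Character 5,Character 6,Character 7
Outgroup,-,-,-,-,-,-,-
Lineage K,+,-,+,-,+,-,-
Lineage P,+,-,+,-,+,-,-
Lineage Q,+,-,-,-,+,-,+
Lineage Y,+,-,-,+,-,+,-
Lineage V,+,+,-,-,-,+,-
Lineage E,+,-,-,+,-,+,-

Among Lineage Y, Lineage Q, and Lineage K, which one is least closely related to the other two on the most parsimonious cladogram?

The outgroup has state '-' for every character, so '+' is the derived state throughout.
Character 1 (derived state '+') is shared by all ingroup taxa — unites the whole ingroup.
Character 2 (derived state '+') is unique to Lineage V (autapomorphy; uninformative for grouping).
Only Lineage K and Lineage P show the derived state '+' for Character 3, supporting them as a clade.
Only Lineage E and Lineage Y show the derived state '+' for Character 4, supporting them as a clade.
Character 5 (derived state '+') is shared by Lineage K, Lineage P, and Lineage Q — a synapomorphy uniting that clade.
Character 6 (derived state '+') is shared by Lineage E, Lineage V, and Lineage Y — a synapomorphy uniting that clade.
Character 7: derived state '+' in Lineage Q only — an autapomorphy, so it tells us nothing about relationships among taxa.
Most parsimonious ingroup topology: (((Lineage K,Lineage P),Lineage Q),((Lineage Y,Lineage E),Lineage V)).
Lineage K and Lineage Q share a more recent common ancestor with each other than either does with Lineage Y, so Lineage Y is the least closely related of the three.

Lineage Y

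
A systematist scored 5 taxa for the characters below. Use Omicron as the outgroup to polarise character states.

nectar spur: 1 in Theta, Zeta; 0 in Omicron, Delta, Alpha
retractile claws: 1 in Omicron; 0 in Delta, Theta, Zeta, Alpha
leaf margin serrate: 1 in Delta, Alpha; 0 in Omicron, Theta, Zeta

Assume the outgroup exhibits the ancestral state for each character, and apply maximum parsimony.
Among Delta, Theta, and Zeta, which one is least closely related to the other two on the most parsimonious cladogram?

Character polarity is set by the outgroup: the derived state is whichever differs from the outgroup's state, so for retractile claws the derived state is '0', and for the remaining characters it is '1'.
nectar spur (derived state '1') is shared by Theta and Zeta — a synapomorphy uniting that clade.
All ingroup taxa share the derived state '0' for retractile claws; it defines the ingroup but does not resolve relationships within it.
leaf margin serrate (derived state '1') is shared by Alpha and Delta — a synapomorphy uniting that clade.
Most parsimonious ingroup topology: ((Delta,Alpha),(Theta,Zeta)).
Theta and Zeta share a more recent common ancestor with each other than either does with Delta, so Delta is the least closely related of the three.

Delta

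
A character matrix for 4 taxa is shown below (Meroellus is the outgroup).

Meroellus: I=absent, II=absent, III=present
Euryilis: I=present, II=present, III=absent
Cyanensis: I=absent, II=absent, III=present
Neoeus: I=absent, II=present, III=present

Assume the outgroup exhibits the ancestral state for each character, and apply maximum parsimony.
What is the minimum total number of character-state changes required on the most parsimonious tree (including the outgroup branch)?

Character polarity is set by the outgroup: the derived state is whichever differs from the outgroup's state, so for III the derived state is 'absent', and for the remaining characters it is 'present'.
I: derived state 'present' in Euryilis only — an autapomorphy, so it tells us nothing about relationships among taxa.
II: derived state 'present' in Euryilis and Neoeus only — synapomorphy for {Euryilis, Neoeus}.
III (derived state 'absent') is unique to Euryilis (autapomorphy; uninformative for grouping).
Most parsimonious ingroup topology: ((Euryilis,Neoeus),Cyanensis).
Changes per character on this tree: I: 1; II: 1; III: 1.
Total = 3.

3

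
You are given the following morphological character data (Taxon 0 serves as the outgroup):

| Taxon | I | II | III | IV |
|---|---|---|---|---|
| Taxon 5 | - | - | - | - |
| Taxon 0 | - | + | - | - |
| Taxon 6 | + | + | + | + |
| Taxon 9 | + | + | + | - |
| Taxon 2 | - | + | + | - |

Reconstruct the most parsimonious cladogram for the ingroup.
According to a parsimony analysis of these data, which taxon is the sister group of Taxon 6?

Character polarity is set by the outgroup: the derived state is whichever differs from the outgroup's state, so for II the derived state is '-', and for the remaining characters it is '+'.
Only Taxon 6 and Taxon 9 show the derived state '+' for I, supporting them as a clade.
II (derived state '-') is unique to Taxon 5 (autapomorphy; uninformative for grouping).
Only Taxon 2, Taxon 6, and Taxon 9 show the derived state '+' for III, supporting them as a clade.
IV: derived state '+' in Taxon 6 only — an autapomorphy, so it tells us nothing about relationships among taxa.
Most parsimonious ingroup topology: (Taxon 5,(Taxon 2,(Taxon 9,Taxon 6))).
Taxon 6 and Taxon 9 form a cherry on this tree, so they are sister taxa.

Taxon 9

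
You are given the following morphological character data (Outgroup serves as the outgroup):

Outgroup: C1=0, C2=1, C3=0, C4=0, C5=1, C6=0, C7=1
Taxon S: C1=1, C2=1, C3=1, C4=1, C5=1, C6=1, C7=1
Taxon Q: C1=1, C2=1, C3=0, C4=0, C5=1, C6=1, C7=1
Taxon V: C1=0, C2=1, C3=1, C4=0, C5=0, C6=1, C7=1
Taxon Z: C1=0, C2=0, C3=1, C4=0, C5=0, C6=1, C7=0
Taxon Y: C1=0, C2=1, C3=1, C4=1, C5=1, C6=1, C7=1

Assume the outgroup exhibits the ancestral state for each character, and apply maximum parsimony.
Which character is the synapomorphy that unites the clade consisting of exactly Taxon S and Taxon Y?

C4

Character polarity is set by the outgroup: the derived state is whichever differs from the outgroup's state, so for C2, C5, C7 the derived state is '0', and for the remaining characters it is '1'.
C1 (state '1') occurs in Taxon Q and Taxon S but conflicts with the nesting implied by the other characters — most parsimoniously interpreted as homoplasy.
C2 (derived state '0') is unique to Taxon Z (autapomorphy; uninformative for grouping).
C3: derived state '1' in Taxon S, Taxon V, Taxon Y, and Taxon Z only — synapomorphy for {Taxon S, Taxon V, Taxon Y, Taxon Z}.
Only Taxon S and Taxon Y show the derived state '1' for C4, supporting them as a clade.
C5: derived state '0' in Taxon V and Taxon Z only — synapomorphy for {Taxon V, Taxon Z}.
All ingroup taxa share the derived state '1' for C6; it defines the ingroup but does not resolve relationships within it.
C7: derived state '0' in Taxon Z only — an autapomorphy, so it tells us nothing about relationships among taxa.
Most parsimonious ingroup topology: (((Taxon S,Taxon Y),(Taxon V,Taxon Z)),Taxon Q).
The clade {Taxon S, Taxon Y} is supported by C4: its derived state '1' occurs in exactly those taxa and in no other taxon (including the outgroup).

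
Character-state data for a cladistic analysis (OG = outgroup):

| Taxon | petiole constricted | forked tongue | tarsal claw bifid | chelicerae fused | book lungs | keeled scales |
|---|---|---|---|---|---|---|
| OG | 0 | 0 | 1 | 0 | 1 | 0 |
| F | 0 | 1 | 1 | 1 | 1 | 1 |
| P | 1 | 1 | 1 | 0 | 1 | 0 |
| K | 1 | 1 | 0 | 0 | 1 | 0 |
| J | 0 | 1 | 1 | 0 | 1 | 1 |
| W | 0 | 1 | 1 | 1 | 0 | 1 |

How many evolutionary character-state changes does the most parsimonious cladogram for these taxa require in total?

6

Character polarity is set by the outgroup: the derived state is whichever differs from the outgroup's state, so for tarsal claw bifid, book lungs the derived state is '0', and for the remaining characters it is '1'.
petiole constricted (derived state '1') is shared by K and P — a synapomorphy uniting that clade.
forked tongue (derived state '1') is shared by all ingroup taxa — unites the whole ingroup.
tarsal claw bifid (derived state '0') is unique to K (autapomorphy; uninformative for grouping).
Only F and W show the derived state '1' for chelicerae fused, supporting them as a clade.
book lungs: derived state '0' in W only — an autapomorphy, so it tells us nothing about relationships among taxa.
keeled scales (derived state '1') is shared by F, J, and W — a synapomorphy uniting that clade.
Most parsimonious ingroup topology: (((F,W),J),(P,K)).
Changes per character on this tree: petiole constricted: 1; forked tongue: 1; tarsal claw bifid: 1; chelicerae fused: 1; book lungs: 1; keeled scales: 1.
Total = 6.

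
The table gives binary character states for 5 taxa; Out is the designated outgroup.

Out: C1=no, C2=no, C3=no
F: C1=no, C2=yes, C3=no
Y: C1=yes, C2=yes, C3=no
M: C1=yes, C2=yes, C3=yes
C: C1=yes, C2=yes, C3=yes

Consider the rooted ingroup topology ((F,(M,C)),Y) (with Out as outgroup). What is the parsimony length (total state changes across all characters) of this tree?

4

Map each character onto ((F,(M,C)),Y) (rooted by Out) and count the minimum state changes it requires (Fitch parsimony):
C1: 2; C2: 1; C3: 1.
Total tree length = 4.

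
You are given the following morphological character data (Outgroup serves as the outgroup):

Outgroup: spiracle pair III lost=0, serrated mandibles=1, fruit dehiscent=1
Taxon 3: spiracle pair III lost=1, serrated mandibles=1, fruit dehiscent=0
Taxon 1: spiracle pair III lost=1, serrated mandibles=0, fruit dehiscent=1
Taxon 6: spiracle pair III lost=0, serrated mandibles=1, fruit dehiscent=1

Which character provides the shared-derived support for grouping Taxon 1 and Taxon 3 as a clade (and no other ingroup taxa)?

spiracle pair III lost

Character polarity is set by the outgroup: the derived state is whichever differs from the outgroup's state, so for serrated mandibles, fruit dehiscent the derived state is '0', and for the remaining characters it is '1'.
Only Taxon 1 and Taxon 3 show the derived state '1' for spiracle pair III lost, supporting them as a clade.
serrated mandibles (derived state '0') is unique to Taxon 1 (autapomorphy; uninformative for grouping).
fruit dehiscent: derived state '0' in Taxon 3 only — an autapomorphy, so it tells us nothing about relationships among taxa.
Most parsimonious ingroup topology: ((Taxon 3,Taxon 1),Taxon 6).
The clade {Taxon 1, Taxon 3} is supported by spiracle pair III lost: its derived state '1' occurs in exactly those taxa and in no other taxon (including the outgroup).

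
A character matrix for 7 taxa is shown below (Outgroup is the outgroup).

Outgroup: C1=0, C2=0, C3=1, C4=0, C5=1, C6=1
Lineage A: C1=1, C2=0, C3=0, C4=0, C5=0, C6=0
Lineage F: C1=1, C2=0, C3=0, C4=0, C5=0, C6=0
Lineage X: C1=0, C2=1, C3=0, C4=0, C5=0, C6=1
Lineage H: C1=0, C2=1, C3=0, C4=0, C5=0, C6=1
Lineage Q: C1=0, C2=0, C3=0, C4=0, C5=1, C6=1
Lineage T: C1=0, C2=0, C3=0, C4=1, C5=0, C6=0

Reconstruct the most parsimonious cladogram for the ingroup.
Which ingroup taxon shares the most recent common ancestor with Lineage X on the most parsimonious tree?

Lineage H

Character polarity is set by the outgroup: the derived state is whichever differs from the outgroup's state, so for C3, C5, C6 the derived state is '0', and for the remaining characters it is '1'.
C1 (derived state '1') is shared by Lineage A and Lineage F — a synapomorphy uniting that clade.
C2: derived state '1' in Lineage H and Lineage X only — synapomorphy for {Lineage H, Lineage X}.
C3 (derived state '0') is shared by all ingroup taxa — unites the whole ingroup.
C4 (derived state '1') is unique to Lineage T (autapomorphy; uninformative for grouping).
C5 (derived state '0') is shared by Lineage A, Lineage F, Lineage H, Lineage T, and Lineage X — a synapomorphy uniting that clade.
C6: derived state '0' in Lineage A, Lineage F, and Lineage T only — synapomorphy for {Lineage A, Lineage F, Lineage T}.
Most parsimonious ingroup topology: ((((Lineage A,Lineage F),Lineage T),(Lineage X,Lineage H)),Lineage Q).
Lineage X and Lineage H form a cherry on this tree, so they are sister taxa.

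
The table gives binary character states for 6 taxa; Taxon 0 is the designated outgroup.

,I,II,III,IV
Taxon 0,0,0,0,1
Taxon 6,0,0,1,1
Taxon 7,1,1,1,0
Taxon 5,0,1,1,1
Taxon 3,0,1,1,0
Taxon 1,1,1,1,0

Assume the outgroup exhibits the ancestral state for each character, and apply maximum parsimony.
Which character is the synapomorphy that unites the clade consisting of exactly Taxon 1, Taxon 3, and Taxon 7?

Character polarity is set by the outgroup: the derived state is whichever differs from the outgroup's state, so for IV the derived state is '0', and for the remaining characters it is '1'.
I (derived state '1') is shared by Taxon 1 and Taxon 7 — a synapomorphy uniting that clade.
II: derived state '1' in Taxon 1, Taxon 3, Taxon 5, and Taxon 7 only — synapomorphy for {Taxon 1, Taxon 3, Taxon 5, Taxon 7}.
All ingroup taxa share the derived state '1' for III; it defines the ingroup but does not resolve relationships within it.
IV: derived state '0' in Taxon 1, Taxon 3, and Taxon 7 only — synapomorphy for {Taxon 1, Taxon 3, Taxon 7}.
Most parsimonious ingroup topology: (Taxon 6,(((Taxon 7,Taxon 1),Taxon 3),Taxon 5)).
The clade {Taxon 1, Taxon 3, Taxon 7} is supported by IV: its derived state '0' occurs in exactly those taxa and in no other taxon (including the outgroup).

IV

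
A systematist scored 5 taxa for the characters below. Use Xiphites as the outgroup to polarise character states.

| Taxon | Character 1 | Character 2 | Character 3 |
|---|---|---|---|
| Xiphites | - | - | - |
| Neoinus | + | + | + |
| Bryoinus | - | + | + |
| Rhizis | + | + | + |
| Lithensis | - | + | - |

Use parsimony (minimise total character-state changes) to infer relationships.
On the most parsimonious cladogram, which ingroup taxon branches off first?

The outgroup has state '-' for every character, so '+' is the derived state throughout.
Character 1 (derived state '+') is shared by Neoinus and Rhizis — a synapomorphy uniting that clade.
Character 2 (derived state '+') is shared by all ingroup taxa — unites the whole ingroup.
Only Bryoinus, Neoinus, and Rhizis show the derived state '+' for Character 3, supporting them as a clade.
Most parsimonious ingroup topology: (((Neoinus,Rhizis),Bryoinus),Lithensis).
Lithensis is sister to the clade containing all other ingroup taxa, so it is the earliest-diverging (most basal) ingroup lineage.

Lithensis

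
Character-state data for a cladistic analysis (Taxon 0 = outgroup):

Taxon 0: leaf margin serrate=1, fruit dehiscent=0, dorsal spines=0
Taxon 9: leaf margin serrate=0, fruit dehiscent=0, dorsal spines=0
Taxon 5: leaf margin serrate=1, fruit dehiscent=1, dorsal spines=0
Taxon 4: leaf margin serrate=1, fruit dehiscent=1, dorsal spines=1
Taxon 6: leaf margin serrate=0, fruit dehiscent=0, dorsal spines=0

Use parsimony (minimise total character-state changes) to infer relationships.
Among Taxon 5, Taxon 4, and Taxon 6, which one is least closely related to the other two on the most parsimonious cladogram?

Character polarity is set by the outgroup: the derived state is whichever differs from the outgroup's state, so for leaf margin serrate the derived state is '0', and for the remaining characters it is '1'.
Only Taxon 6 and Taxon 9 show the derived state '0' for leaf margin serrate, supporting them as a clade.
fruit dehiscent (derived state '1') is shared by Taxon 4 and Taxon 5 — a synapomorphy uniting that clade.
dorsal spines: derived state '1' in Taxon 4 only — an autapomorphy, so it tells us nothing about relationships among taxa.
Most parsimonious ingroup topology: ((Taxon 9,Taxon 6),(Taxon 5,Taxon 4)).
Taxon 4 and Taxon 5 share a more recent common ancestor with each other than either does with Taxon 6, so Taxon 6 is the least closely related of the three.

Taxon 6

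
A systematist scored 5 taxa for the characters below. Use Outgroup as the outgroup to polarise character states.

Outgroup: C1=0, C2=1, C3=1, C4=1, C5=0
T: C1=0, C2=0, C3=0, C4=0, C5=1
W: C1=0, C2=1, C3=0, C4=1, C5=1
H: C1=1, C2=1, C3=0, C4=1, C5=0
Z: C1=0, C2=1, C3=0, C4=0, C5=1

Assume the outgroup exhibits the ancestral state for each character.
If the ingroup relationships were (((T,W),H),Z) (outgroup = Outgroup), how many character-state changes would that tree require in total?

7

Map each character onto (((T,W),H),Z) (rooted by Outgroup) and count the minimum state changes it requires (Fitch parsimony):
C1: 1; C2: 1; C3: 1; C4: 2; C5: 2.
Total tree length = 7.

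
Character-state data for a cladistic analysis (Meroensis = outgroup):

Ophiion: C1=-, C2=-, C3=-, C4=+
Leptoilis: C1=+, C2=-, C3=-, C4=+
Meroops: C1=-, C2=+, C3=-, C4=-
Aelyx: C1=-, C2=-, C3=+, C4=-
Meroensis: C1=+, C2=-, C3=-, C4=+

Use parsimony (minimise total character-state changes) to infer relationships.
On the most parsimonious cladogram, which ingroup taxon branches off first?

Character polarity is set by the outgroup: the derived state is whichever differs from the outgroup's state, so for C1, C4 the derived state is '-', and for the remaining characters it is '+'.
Only Aelyx, Meroops, and Ophiion show the derived state '-' for C1, supporting them as a clade.
C2: derived state '+' in Meroops only — an autapomorphy, so it tells us nothing about relationships among taxa.
C3 (derived state '+') is unique to Aelyx (autapomorphy; uninformative for grouping).
C4: derived state '-' in Aelyx and Meroops only — synapomorphy for {Aelyx, Meroops}.
Most parsimonious ingroup topology: (((Aelyx,Meroops),Ophiion),Leptoilis).
Leptoilis is sister to the clade containing all other ingroup taxa, so it is the earliest-diverging (most basal) ingroup lineage.

Leptoilis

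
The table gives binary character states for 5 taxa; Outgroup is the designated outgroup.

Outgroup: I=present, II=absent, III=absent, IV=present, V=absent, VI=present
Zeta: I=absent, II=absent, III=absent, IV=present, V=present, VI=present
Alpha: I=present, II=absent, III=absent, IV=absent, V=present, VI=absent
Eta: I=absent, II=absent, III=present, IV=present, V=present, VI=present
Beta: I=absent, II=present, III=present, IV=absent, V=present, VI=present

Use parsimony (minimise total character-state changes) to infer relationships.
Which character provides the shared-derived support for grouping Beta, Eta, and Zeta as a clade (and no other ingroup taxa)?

Character polarity is set by the outgroup: the derived state is whichever differs from the outgroup's state, so for I, IV, VI the derived state is 'absent', and for the remaining characters it is 'present'.
I (derived state 'absent') is shared by Beta, Eta, and Zeta — a synapomorphy uniting that clade.
II: derived state 'present' in Beta only — an autapomorphy, so it tells us nothing about relationships among taxa.
III (derived state 'present') is shared by Beta and Eta — a synapomorphy uniting that clade.
IV groups Alpha and Beta, which is incompatible with the clades supported by the remaining characters; treating it as convergent (homoplasy) costs fewer steps than any alternative tree.
All ingroup taxa share the derived state 'present' for V; it defines the ingroup but does not resolve relationships within it.
VI: derived state 'absent' in Alpha only — an autapomorphy, so it tells us nothing about relationships among taxa.
Most parsimonious ingroup topology: ((Zeta,(Eta,Beta)),Alpha).
The clade {Beta, Eta, Zeta} is supported by I: its derived state 'absent' occurs in exactly those taxa and in no other taxon (including the outgroup).

I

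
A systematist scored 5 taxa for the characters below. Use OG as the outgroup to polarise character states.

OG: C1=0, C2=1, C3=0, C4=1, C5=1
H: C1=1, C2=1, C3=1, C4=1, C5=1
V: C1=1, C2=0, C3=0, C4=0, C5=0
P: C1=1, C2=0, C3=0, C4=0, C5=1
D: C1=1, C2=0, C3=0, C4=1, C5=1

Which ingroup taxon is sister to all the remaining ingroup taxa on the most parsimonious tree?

H

Character polarity is set by the outgroup: the derived state is whichever differs from the outgroup's state, so for C2, C4, C5 the derived state is '0', and for the remaining characters it is '1'.
All ingroup taxa share the derived state '1' for C1; it defines the ingroup but does not resolve relationships within it.
C2 (derived state '0') is shared by D, P, and V — a synapomorphy uniting that clade.
C3: derived state '1' in H only — an autapomorphy, so it tells us nothing about relationships among taxa.
C4: derived state '0' in P and V only — synapomorphy for {P, V}.
C5 (derived state '0') is unique to V (autapomorphy; uninformative for grouping).
Most parsimonious ingroup topology: (H,((V,P),D)).
H is sister to the clade containing all other ingroup taxa, so it is the earliest-diverging (most basal) ingroup lineage.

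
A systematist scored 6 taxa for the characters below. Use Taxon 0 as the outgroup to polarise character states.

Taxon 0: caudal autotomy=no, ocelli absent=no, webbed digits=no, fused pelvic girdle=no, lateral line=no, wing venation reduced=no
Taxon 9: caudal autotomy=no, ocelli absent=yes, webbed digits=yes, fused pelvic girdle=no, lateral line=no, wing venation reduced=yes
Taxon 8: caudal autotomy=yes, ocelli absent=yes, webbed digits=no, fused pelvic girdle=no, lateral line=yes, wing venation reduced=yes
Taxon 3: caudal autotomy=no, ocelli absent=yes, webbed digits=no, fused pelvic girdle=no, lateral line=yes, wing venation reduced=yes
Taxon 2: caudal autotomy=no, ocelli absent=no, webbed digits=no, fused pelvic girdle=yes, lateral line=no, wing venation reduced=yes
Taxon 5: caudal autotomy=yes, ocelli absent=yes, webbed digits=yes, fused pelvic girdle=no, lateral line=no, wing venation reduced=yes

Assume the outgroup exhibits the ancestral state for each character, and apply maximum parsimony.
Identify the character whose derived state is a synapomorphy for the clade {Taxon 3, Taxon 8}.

The outgroup has state 'no' for every character, so 'yes' is the derived state throughout.
caudal autotomy groups Taxon 5 and Taxon 8, which is incompatible with the clades supported by the remaining characters; treating it as convergent (homoplasy) costs fewer steps than any alternative tree.
ocelli absent: derived state 'yes' in Taxon 3, Taxon 5, Taxon 8, and Taxon 9 only — synapomorphy for {Taxon 3, Taxon 5, Taxon 8, Taxon 9}.
webbed digits (derived state 'yes') is shared by Taxon 5 and Taxon 9 — a synapomorphy uniting that clade.
fused pelvic girdle (derived state 'yes') is unique to Taxon 2 (autapomorphy; uninformative for grouping).
lateral line (derived state 'yes') is shared by Taxon 3 and Taxon 8 — a synapomorphy uniting that clade.
wing venation reduced (derived state 'yes') is shared by all ingroup taxa — unites the whole ingroup.
Most parsimonious ingroup topology: (((Taxon 9,Taxon 5),(Taxon 8,Taxon 3)),Taxon 2).
The clade {Taxon 3, Taxon 8} is supported by lateral line: its derived state 'yes' occurs in exactly those taxa and in no other taxon (including the outgroup).

lateral line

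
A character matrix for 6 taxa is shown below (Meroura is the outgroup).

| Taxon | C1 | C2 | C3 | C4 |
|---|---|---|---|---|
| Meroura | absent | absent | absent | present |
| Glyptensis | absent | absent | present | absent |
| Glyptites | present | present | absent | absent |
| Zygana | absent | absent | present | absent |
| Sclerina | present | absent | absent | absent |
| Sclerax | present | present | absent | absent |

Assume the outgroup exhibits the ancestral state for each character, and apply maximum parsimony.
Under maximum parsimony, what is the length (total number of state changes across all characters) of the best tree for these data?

Character polarity is set by the outgroup: the derived state is whichever differs from the outgroup's state, so for C4 the derived state is 'absent', and for the remaining characters it is 'present'.
C1 (derived state 'present') is shared by Glyptites, Sclerax, and Sclerina — a synapomorphy uniting that clade.
Only Glyptites and Sclerax show the derived state 'present' for C2, supporting them as a clade.
C3 (derived state 'present') is shared by Glyptensis and Zygana — a synapomorphy uniting that clade.
C4 (derived state 'absent') is shared by all ingroup taxa — unites the whole ingroup.
Most parsimonious ingroup topology: ((Glyptensis,Zygana),((Glyptites,Sclerax),Sclerina)).
Changes per character on this tree: C1: 1; C2: 1; C3: 1; C4: 1.
Total = 4.

4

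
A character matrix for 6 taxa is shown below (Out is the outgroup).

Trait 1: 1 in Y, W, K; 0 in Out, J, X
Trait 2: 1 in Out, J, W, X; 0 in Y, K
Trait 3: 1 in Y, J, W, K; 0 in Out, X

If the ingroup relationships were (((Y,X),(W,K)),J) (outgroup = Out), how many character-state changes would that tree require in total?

6

Map each character onto (((Y,X),(W,K)),J) (rooted by Out) and count the minimum state changes it requires (Fitch parsimony):
Trait 1: 2; Trait 2: 2; Trait 3: 2.
Total tree length = 6.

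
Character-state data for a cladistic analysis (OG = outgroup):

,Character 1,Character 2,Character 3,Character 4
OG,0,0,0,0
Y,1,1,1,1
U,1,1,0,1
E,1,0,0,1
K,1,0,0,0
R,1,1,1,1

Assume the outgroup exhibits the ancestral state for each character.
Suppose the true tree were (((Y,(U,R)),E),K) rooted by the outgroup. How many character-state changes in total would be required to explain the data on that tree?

Map each character onto (((Y,(U,R)),E),K) (rooted by OG) and count the minimum state changes it requires (Fitch parsimony):
Character 1: 1; Character 2: 1; Character 3: 2; Character 4: 1.
Total tree length = 5.

5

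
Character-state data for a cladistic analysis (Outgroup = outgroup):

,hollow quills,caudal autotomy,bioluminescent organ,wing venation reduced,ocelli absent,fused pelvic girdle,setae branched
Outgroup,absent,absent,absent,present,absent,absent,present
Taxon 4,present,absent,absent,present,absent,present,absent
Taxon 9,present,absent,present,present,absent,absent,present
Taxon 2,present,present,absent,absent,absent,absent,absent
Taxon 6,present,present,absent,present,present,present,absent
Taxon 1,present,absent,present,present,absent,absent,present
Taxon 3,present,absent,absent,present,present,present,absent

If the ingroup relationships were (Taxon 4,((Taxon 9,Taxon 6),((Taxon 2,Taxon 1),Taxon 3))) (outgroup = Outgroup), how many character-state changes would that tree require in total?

14

Map each character onto (Taxon 4,((Taxon 9,Taxon 6),((Taxon 2,Taxon 1),Taxon 3))) (rooted by Outgroup) and count the minimum state changes it requires (Fitch parsimony):
hollow quills: 1; caudal autotomy: 2; bioluminescent organ: 2; wing venation reduced: 1; ocelli absent: 2; fused pelvic girdle: 3; setae branched: 3.
Total tree length = 14.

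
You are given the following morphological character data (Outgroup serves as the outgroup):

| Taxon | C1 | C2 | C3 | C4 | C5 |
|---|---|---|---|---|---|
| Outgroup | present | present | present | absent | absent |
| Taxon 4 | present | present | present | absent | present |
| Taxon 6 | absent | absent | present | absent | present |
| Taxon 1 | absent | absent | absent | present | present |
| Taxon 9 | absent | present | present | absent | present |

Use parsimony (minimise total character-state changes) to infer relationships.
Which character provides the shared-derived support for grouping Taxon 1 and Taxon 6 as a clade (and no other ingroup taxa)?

Character polarity is set by the outgroup: the derived state is whichever differs from the outgroup's state, so for C1, C2, C3 the derived state is 'absent', and for the remaining characters it is 'present'.
C1: derived state 'absent' in Taxon 1, Taxon 6, and Taxon 9 only — synapomorphy for {Taxon 1, Taxon 6, Taxon 9}.
Only Taxon 1 and Taxon 6 show the derived state 'absent' for C2, supporting them as a clade.
C3: derived state 'absent' in Taxon 1 only — an autapomorphy, so it tells us nothing about relationships among taxa.
C4 (derived state 'present') is unique to Taxon 1 (autapomorphy; uninformative for grouping).
All ingroup taxa share the derived state 'present' for C5; it defines the ingroup but does not resolve relationships within it.
Most parsimonious ingroup topology: (Taxon 4,((Taxon 6,Taxon 1),Taxon 9)).
The clade {Taxon 1, Taxon 6} is supported by C2: its derived state 'absent' occurs in exactly those taxa and in no other taxon (including the outgroup).

C2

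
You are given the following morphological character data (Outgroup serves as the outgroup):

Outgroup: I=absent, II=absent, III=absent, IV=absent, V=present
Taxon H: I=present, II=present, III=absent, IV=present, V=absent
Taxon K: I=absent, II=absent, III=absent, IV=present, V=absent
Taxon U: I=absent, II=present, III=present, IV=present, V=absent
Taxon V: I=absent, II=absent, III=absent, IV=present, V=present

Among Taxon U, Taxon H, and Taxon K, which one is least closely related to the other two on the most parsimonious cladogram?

Taxon K

Character polarity is set by the outgroup: the derived state is whichever differs from the outgroup's state, so for V the derived state is 'absent', and for the remaining characters it is 'present'.
I: derived state 'present' in Taxon H only — an autapomorphy, so it tells us nothing about relationships among taxa.
II: derived state 'present' in Taxon H and Taxon U only — synapomorphy for {Taxon H, Taxon U}.
III (derived state 'present') is unique to Taxon U (autapomorphy; uninformative for grouping).
All ingroup taxa share the derived state 'present' for IV; it defines the ingroup but does not resolve relationships within it.
V (derived state 'absent') is shared by Taxon H, Taxon K, and Taxon U — a synapomorphy uniting that clade.
Most parsimonious ingroup topology: (((Taxon H,Taxon U),Taxon K),Taxon V).
Taxon H and Taxon U share a more recent common ancestor with each other than either does with Taxon K, so Taxon K is the least closely related of the three.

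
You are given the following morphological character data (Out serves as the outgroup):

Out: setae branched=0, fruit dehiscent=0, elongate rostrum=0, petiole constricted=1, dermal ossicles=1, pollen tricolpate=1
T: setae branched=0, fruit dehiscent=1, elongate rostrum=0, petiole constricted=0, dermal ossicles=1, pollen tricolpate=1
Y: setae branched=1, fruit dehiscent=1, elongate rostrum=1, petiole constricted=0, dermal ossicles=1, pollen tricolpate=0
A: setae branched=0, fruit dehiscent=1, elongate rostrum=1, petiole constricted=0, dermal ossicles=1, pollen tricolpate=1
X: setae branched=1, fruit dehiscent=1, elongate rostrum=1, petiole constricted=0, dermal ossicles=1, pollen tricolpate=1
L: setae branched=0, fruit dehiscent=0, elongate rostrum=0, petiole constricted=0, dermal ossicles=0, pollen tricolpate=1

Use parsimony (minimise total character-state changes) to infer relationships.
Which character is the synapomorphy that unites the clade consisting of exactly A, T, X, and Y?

Character polarity is set by the outgroup: the derived state is whichever differs from the outgroup's state, so for petiole constricted, dermal ossicles, pollen tricolpate the derived state is '0', and for the remaining characters it is '1'.
setae branched (derived state '1') is shared by X and Y — a synapomorphy uniting that clade.
Only A, T, X, and Y show the derived state '1' for fruit dehiscent, supporting them as a clade.
Only A, X, and Y show the derived state '1' for elongate rostrum, supporting them as a clade.
All ingroup taxa share the derived state '0' for petiole constricted; it defines the ingroup but does not resolve relationships within it.
dermal ossicles: derived state '0' in L only — an autapomorphy, so it tells us nothing about relationships among taxa.
pollen tricolpate: derived state '0' in Y only — an autapomorphy, so it tells us nothing about relationships among taxa.
Most parsimonious ingroup topology: ((T,((Y,X),A)),L).
The clade {A, T, X, Y} is supported by fruit dehiscent: its derived state '1' occurs in exactly those taxa and in no other taxon (including the outgroup).

fruit dehiscent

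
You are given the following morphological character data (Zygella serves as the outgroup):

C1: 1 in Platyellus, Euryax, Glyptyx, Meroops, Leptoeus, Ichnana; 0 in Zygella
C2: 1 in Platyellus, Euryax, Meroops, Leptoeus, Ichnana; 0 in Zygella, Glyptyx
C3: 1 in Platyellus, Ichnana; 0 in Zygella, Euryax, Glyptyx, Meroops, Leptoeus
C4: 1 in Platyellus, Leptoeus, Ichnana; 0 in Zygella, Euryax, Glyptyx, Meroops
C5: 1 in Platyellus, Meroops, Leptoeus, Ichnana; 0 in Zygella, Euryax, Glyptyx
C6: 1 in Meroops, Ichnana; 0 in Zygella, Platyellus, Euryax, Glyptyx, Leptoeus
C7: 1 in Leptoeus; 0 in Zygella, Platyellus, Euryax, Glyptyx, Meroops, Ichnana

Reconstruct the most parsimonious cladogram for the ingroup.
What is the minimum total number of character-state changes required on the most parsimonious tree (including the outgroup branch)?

The outgroup has state '0' for every character, so '1' is the derived state throughout.
All ingroup taxa share the derived state '1' for C1; it defines the ingroup but does not resolve relationships within it.
C2 (derived state '1') is shared by Euryax, Ichnana, Leptoeus, Meroops, and Platyellus — a synapomorphy uniting that clade.
Only Ichnana and Platyellus show the derived state '1' for C3, supporting them as a clade.
C4: derived state '1' in Ichnana, Leptoeus, and Platyellus only — synapomorphy for {Ichnana, Leptoeus, Platyellus}.
C5 (derived state '1') is shared by Ichnana, Leptoeus, Meroops, and Platyellus — a synapomorphy uniting that clade.
C6 groups Ichnana and Meroops, which is incompatible with the clades supported by the remaining characters; treating it as convergent (homoplasy) costs fewer steps than any alternative tree.
C7: derived state '1' in Leptoeus only — an autapomorphy, so it tells us nothing about relationships among taxa.
Most parsimonious ingroup topology: (((((Platyellus,Ichnana),Leptoeus),Meroops),Euryax),Glyptyx).
Changes per character on this tree: C1: 1; C2: 1; C3: 1; C4: 1; C5: 1; C6: 2; C7: 1.
Total = 8.

8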